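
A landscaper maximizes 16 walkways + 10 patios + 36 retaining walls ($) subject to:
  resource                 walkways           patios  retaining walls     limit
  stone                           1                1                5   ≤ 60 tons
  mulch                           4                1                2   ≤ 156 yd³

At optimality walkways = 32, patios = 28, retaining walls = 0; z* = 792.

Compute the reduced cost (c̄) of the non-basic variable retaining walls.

-8

At the optimum: stone uses 60 of 60 (binding); mulch uses 156 of 156 (binding).
The binding rows give the dual system: 1·y_stone + 4·y_mulch = 16 and 1·y_stone + 1·y_mulch = 10.
Solving: y_stone = 8, y_mulch = 2.
Reduced cost of retaining walls: c₃ − yᵀa₃ = 36 − (8·5 + 2·2) = 36 − 44 = -8.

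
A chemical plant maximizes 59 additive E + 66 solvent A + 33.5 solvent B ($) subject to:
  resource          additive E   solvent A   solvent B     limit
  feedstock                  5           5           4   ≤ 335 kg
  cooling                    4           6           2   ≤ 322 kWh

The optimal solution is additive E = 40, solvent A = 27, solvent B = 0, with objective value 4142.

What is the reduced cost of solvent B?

-9.5

Both feedstock and cooling are binding at x*.
Dual feasibility on the basic columns requires 5·y_feedstock + 4·y_cooling = 59, 5·y_feedstock + 6·y_cooling = 66.
This yields shadow prices y_feedstock = 9, y_cooling = 3.5.
Reduced cost of solvent B: c₃ − yᵀa₃ = 33.5 − (9·4 + 3.5·2) = 33.5 − 43 = -9.5.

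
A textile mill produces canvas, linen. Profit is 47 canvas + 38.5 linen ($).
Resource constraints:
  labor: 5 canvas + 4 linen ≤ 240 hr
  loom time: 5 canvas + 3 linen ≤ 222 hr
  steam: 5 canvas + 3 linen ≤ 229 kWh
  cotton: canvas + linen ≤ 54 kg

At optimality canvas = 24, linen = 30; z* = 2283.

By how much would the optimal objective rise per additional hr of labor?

8.5

Binding: labor and cotton. Non-binding: loom time (12 unused), steam (19 unused).
By complementary slackness, y = 0 for the non-binding constraints.
The binding rows give the dual system: 5·y_labor + 1·y_cotton = 47 and 4·y_labor + 1·y_cotton = 38.5.
This yields shadow prices y_labor = 8.5, y_cotton = 4.5.
Shadow price of labor = 8.5.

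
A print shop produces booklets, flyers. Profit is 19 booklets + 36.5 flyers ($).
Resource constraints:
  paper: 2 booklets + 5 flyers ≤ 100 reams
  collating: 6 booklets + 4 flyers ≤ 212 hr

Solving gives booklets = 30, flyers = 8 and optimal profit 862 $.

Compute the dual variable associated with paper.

6.5

Check each constraint at x*: paper 100/100 (tight); collating 212/212 (tight).
From A_Bᵀ y = c: 2·y_paper + 6·y_collating = 19; 5·y_paper + 4·y_collating = 36.5.
→ y_paper = 6.5 and y_collating = 1.
Shadow price of paper = 6.5.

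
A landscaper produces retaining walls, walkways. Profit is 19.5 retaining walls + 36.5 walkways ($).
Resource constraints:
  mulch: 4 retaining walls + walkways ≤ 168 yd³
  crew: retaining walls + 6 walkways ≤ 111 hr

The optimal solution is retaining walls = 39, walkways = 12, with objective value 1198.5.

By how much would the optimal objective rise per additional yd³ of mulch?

Both mulch and crew are binding at x*.
The binding rows give the dual system: 4·y_mulch + 1·y_crew = 19.5 and 1·y_mulch + 6·y_crew = 36.5.
Solving: y_mulch = 3.5, y_crew = 5.5.
Shadow price of mulch = 3.5.

3.5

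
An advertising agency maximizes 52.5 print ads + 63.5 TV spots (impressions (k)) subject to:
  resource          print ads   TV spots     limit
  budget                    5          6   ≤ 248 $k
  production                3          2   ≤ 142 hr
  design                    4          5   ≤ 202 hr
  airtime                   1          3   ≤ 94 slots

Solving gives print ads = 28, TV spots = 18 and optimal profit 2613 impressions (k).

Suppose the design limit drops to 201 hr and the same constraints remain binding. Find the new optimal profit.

2610.5

At the optimum: budget uses 248 of 248 (binding); production uses 120 of 142 (slack = 22); design uses 202 of 202 (binding); airtime uses 82 of 94 (slack = 12).
Slack constraints have shadow price 0 (complementary slackness).
Dual feasibility on the basic columns requires 5·y_budget + 4·y_design = 52.5, 6·y_budget + 5·y_design = 63.5.
→ y_budget = 8.5 and y_design = 2.5.
Δz = y_design·Δb = 2.5 × (-1) = -2.5, so new z* = 2613 − 2.5 = 2610.5.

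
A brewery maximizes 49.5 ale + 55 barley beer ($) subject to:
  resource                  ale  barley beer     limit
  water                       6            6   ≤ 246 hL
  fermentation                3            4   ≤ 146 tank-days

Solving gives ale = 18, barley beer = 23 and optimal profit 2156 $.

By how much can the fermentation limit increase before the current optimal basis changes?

Binding constraints: water, fermentation. The basis is B = [[6,6],[3,4]] with det 6.
Per unit increase in fermentation, x* moves by d = (-1, 1).
The basis stays optimal until ale reaches 0; allowable increase = 18 tank-days.

18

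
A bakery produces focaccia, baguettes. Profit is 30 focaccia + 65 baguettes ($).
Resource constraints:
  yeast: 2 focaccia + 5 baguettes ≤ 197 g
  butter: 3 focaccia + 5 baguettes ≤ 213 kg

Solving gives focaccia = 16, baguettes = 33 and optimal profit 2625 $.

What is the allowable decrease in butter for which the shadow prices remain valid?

Binding constraints: yeast, butter. The basis is B = [[2,5],[3,5]] with det -5.
Per unit decrease in butter, x* moves by d = (-1, 0.4).
The basis stays optimal until focaccia reaches 0; allowable decrease = 16 kg.

16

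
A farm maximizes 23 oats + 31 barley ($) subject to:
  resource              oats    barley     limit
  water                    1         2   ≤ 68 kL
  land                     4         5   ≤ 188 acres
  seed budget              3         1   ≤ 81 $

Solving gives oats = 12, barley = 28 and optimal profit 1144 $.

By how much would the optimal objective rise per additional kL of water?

3

At the optimum: water uses 68 of 68 (binding); land uses 188 of 188 (binding); seed budget uses 64 of 81 (slack = 17).
Slack constraints have shadow price 0 (complementary slackness).
From A_Bᵀ y = c: 1·y_water + 4·y_land = 23; 2·y_water + 5·y_land = 31.
This yields shadow prices y_water = 3, y_land = 5.
Shadow price of water = 3.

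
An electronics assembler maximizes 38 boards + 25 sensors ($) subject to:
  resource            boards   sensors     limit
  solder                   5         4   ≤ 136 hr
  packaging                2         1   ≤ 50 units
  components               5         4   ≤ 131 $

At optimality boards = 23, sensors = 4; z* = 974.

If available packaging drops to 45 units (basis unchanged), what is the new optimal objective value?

Check each constraint at x*: solder 131/136 (slack 5); packaging 50/50 (tight); components 131/131 (tight).
Slack constraints have shadow price 0 (complementary slackness).
The binding rows give the dual system: 2·y_packaging + 5·y_components = 38 and 1·y_packaging + 4·y_components = 25.
This yields shadow prices y_packaging = 9, y_components = 4.
Δz = y_packaging·Δb = 9 × (-5) = -45, so new z* = 974 − 45 = 929.

929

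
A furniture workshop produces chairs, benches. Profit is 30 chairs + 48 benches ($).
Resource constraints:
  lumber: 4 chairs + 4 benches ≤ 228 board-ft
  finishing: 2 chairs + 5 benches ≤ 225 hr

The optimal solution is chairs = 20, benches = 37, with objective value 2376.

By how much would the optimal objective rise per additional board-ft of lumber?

Check each constraint at x*: lumber 228/228 (tight); finishing 225/225 (tight).
Dual feasibility on the basic columns requires 4·y_lumber + 2·y_finishing = 30, 4·y_lumber + 5·y_finishing = 48.
→ y_lumber = 4.5 and y_finishing = 6.
Shadow price of lumber = 4.5.

4.5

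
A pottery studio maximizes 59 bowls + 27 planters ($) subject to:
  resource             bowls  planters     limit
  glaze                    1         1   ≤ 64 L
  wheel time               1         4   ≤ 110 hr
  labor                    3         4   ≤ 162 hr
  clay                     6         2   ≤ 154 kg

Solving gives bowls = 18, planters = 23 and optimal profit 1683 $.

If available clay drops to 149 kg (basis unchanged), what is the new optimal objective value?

Check each constraint at x*: glaze 41/64 (slack 23); wheel time 110/110 (tight); labor 146/162 (slack 16); clay 154/154 (tight).
By complementary slackness, y = 0 for the non-binding constraints.
From A_Bᵀ y = c: 1·y_wheel time + 6·y_clay = 59; 4·y_wheel time + 2·y_clay = 27.
This yields shadow prices y_wheel time = 2, y_clay = 9.5.
Δz = y_clay·Δb = 9.5 × (-5) = -47.5, so new z* = 1683 − 47.5 = 1635.5.

1635.5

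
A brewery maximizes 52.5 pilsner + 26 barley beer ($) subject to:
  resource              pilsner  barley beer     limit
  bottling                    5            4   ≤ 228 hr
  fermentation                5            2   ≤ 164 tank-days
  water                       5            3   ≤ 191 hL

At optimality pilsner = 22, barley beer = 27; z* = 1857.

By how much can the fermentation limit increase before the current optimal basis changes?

Binding constraints: fermentation, water. The basis is B = [[5,2],[5,3]] with det 5.
Per unit increase in fermentation, x* moves by d = (0.6, -1).
The basis stays optimal until barley beer reaches 0; allowable increase = 27 tank-days.

27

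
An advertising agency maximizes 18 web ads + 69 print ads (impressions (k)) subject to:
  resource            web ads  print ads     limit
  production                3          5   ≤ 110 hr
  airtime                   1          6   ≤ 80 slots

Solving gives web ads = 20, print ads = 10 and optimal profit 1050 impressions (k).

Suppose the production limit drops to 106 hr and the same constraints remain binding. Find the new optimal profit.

Check each constraint at x*: production 110/110 (tight); airtime 80/80 (tight).
The binding rows give the dual system: 3·y_production + 1·y_airtime = 18 and 5·y_production + 6·y_airtime = 69.
→ y_production = 3 and y_airtime = 9.
Δz = y_production·Δb = 3 × (-4) = -12, so new z* = 1050 − 12 = 1038.

1038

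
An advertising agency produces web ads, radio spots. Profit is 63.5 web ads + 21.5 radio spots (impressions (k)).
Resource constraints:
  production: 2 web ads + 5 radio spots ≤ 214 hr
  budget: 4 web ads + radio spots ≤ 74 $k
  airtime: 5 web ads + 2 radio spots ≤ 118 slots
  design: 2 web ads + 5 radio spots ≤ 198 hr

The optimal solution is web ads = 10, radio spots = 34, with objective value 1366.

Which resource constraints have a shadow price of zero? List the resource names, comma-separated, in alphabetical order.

design, production

production: 190/214 (slack 24)
budget: 74/74 (binding)
airtime: 118/118 (binding)
design: 190/198 (slack 8)
By complementary slackness, a constraint with positive slack has shadow price 0 → design, production.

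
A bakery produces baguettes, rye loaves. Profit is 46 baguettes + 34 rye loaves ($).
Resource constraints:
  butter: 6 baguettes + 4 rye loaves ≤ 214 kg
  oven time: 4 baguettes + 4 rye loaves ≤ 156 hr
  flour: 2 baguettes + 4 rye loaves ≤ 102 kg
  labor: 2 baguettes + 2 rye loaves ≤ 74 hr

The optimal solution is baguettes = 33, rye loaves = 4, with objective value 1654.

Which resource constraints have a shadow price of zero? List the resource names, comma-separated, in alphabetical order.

flour, oven time

butter: 214/214 (binding)
oven time: 148/156 (slack 8)
flour: 82/102 (slack 20)
labor: 74/74 (binding)
By complementary slackness, a constraint with positive slack has shadow price 0 → flour, oven time.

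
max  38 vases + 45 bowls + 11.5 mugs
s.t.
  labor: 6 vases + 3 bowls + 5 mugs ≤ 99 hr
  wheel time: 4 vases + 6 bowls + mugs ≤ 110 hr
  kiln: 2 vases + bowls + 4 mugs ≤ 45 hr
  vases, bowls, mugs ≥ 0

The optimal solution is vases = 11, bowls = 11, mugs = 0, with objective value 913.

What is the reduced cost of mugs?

At the optimum: labor uses 99 of 99 (binding); wheel time uses 110 of 110 (binding); kiln uses 33 of 45 (slack = 12).
By complementary slackness, y = 0 for the non-binding constraint.
The binding rows give the dual system: 6·y_labor + 4·y_wheel time = 38 and 3·y_labor + 6·y_wheel time = 45.
This yields shadow prices y_labor = 2, y_wheel time = 6.5.
Reduced cost of mugs: c₃ − yᵀa₃ = 11.5 − (2·5 + 6.5·1) = 11.5 − 16.5 = -5.

-5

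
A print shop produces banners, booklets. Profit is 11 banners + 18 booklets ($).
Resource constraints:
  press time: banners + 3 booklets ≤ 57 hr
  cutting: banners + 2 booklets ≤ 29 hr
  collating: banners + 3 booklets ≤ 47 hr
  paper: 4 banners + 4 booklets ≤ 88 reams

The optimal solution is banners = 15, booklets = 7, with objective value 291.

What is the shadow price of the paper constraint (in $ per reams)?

At the optimum: press time uses 36 of 57 (slack = 21); cutting uses 29 of 29 (binding); collating uses 36 of 47 (slack = 11); paper uses 88 of 88 (binding).
Slack constraints have shadow price 0 (complementary slackness).
Dual feasibility on the basic columns requires 1·y_cutting + 4·y_paper = 11, 2·y_cutting + 4·y_paper = 18.
Solving: y_cutting = 7, y_paper = 1.
Shadow price of paper = 1.

1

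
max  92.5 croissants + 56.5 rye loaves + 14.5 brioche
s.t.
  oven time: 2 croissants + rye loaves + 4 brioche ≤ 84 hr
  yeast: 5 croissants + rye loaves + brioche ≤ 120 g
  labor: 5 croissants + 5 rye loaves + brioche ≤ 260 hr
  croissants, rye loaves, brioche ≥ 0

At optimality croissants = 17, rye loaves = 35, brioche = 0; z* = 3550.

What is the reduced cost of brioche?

Binding: yeast and labor. Non-binding: oven time (15 unused).
By complementary slackness, y = 0 for the non-binding constraint.
From A_Bᵀ y = c: 5·y_yeast + 5·y_labor = 92.5; 1·y_yeast + 5·y_labor = 56.5.
This yields shadow prices y_yeast = 9, y_labor = 9.5.
Reduced cost of brioche: c₃ − yᵀa₃ = 14.5 − (9·1 + 9.5·1) = 14.5 − 18.5 = -4.

-4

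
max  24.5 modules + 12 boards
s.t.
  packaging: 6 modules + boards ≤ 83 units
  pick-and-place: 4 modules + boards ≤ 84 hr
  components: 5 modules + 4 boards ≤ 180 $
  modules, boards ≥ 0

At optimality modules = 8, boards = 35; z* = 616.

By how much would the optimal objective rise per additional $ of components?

Binding: packaging and components. Non-binding: pick-and-place (17 unused).
Since pick-and-place is not tight, its dual is 0.
From A_Bᵀ y = c: 6·y_packaging + 5·y_components = 24.5; 1·y_packaging + 4·y_components = 12.
→ y_packaging = 2 and y_components = 2.5.
Shadow price of components = 2.5.

2.5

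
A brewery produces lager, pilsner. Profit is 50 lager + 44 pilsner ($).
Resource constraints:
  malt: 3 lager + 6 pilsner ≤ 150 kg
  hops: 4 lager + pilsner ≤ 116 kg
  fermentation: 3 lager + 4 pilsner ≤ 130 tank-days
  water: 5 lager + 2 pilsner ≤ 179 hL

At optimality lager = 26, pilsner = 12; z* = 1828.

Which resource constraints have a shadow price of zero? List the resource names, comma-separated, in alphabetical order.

malt: 150/150 (binding)
hops: 116/116 (binding)
fermentation: 126/130 (slack 4)
water: 154/179 (slack 25)
By complementary slackness, a constraint with positive slack has shadow price 0 → fermentation, water.

fermentation, water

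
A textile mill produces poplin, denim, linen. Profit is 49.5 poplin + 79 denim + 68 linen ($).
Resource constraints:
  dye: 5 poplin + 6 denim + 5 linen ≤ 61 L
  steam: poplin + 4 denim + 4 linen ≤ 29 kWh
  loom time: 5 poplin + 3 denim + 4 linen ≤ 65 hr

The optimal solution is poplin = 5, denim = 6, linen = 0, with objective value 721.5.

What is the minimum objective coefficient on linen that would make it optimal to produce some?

70.5

Check each constraint at x*: dye 61/61 (tight); steam 29/29 (tight); loom time 43/65 (slack 22).
Since loom time is not tight, its dual is 0.
Dual feasibility on the basic columns requires 5·y_dye + 1·y_steam = 49.5, 6·y_dye + 4·y_steam = 79.
This yields shadow prices y_dye = 8.5, y_steam = 7.
linen enters the basis when its profit ≥ yᵀa₃ = 8.5·5 + 7·4 = 70.5.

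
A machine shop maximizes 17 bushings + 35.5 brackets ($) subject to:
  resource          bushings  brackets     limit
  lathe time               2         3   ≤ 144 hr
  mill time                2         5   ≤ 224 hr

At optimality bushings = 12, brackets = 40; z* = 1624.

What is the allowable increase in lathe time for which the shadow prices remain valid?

Binding constraints: lathe time, mill time. The basis is B = [[2,3],[2,5]] with det 4.
Per unit increase in lathe time, x* moves by d = (1.25, -0.5).
The basis stays optimal until brackets reaches 0; allowable increase = 80 hr.

80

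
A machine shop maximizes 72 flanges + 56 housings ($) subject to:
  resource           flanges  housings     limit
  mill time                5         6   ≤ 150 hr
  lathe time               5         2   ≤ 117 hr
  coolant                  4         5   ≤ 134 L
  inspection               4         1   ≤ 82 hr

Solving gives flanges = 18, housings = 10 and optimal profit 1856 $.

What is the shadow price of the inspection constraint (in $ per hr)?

Binding: mill time and inspection. Non-binding: lathe time (7 unused), coolant (12 unused).
Since lathe time, coolant are not tight, their duals are 0.
The binding rows give the dual system: 5·y_mill time + 4·y_inspection = 72 and 6·y_mill time + 1·y_inspection = 56.
Solving: y_mill time = 8, y_inspection = 8.
Shadow price of inspection = 8.

8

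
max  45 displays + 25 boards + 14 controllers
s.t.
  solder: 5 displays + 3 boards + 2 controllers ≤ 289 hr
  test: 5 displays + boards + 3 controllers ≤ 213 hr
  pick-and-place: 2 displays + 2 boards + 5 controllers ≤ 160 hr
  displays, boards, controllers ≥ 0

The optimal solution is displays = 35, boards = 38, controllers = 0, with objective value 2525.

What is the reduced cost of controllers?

-5

Binding: solder and test. Non-binding: pick-and-place (14 unused).
Since pick-and-place is not tight, its dual is 0.
From A_Bᵀ y = c: 5·y_solder + 5·y_test = 45; 3·y_solder + 1·y_test = 25.
This yields shadow prices y_solder = 8, y_test = 1.
Reduced cost of controllers: c₃ − yᵀa₃ = 14 − (8·2 + 1·3) = 14 − 19 = -5.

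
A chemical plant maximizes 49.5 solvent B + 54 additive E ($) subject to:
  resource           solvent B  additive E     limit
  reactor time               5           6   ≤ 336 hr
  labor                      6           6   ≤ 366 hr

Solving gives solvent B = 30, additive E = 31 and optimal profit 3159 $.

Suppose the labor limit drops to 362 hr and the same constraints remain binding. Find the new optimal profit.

At the optimum: reactor time uses 336 of 336 (binding); labor uses 366 of 366 (binding).
Dual feasibility on the basic columns requires 5·y_reactor time + 6·y_labor = 49.5, 6·y_reactor time + 6·y_labor = 54.
This yields shadow prices y_reactor time = 4.5, y_labor = 4.5.
Δz = y_labor·Δb = 4.5 × (-4) = -18, so new z* = 3159 − 18 = 3141.

3141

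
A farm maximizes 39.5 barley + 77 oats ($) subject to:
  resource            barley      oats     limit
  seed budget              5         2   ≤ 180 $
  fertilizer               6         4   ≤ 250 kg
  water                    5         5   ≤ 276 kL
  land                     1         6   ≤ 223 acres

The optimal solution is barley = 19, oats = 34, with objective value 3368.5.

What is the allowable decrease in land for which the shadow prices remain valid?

Binding constraints: fertilizer, land. The basis is B = [[6,4],[1,6]] with det 32.
Per unit decrease in land, x* moves by d = (0.125, -0.1875).
The basis stays optimal until seed budget becomes binding; allowable decrease = 68 acres.

68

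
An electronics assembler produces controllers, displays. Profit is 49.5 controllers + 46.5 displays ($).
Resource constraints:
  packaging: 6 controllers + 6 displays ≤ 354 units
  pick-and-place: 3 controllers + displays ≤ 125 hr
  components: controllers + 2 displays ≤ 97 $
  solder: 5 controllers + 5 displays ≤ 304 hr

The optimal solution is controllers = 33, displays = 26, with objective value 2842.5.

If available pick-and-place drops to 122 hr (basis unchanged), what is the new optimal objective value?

At the optimum: packaging uses 354 of 354 (binding); pick-and-place uses 125 of 125 (binding); components uses 85 of 97 (slack = 12); solder uses 295 of 304 (slack = 9).
Slack constraints have shadow price 0 (complementary slackness).
From A_Bᵀ y = c: 6·y_packaging + 3·y_pick-and-place = 49.5; 6·y_packaging + 1·y_pick-and-place = 46.5.
This yields shadow prices y_packaging = 7.5, y_pick-and-place = 1.5.
Δz = y_pick-and-place·Δb = 1.5 × (-3) = -4.5, so new z* = 2842.5 − 4.5 = 2838.

2838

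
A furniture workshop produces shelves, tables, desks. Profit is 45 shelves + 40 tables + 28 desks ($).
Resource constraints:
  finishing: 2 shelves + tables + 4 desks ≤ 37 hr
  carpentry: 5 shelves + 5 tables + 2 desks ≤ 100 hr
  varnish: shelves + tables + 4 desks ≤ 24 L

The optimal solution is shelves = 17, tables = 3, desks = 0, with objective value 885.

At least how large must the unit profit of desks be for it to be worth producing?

Binding: finishing and carpentry. Non-binding: varnish (4 unused).
By complementary slackness, y = 0 for the non-binding constraint.
The binding rows give the dual system: 2·y_finishing + 5·y_carpentry = 45 and 1·y_finishing + 5·y_carpentry = 40.
→ y_finishing = 5 and y_carpentry = 7.
desks enters the basis when its profit ≥ yᵀa₃ = 5·4 + 7·2 = 34.

34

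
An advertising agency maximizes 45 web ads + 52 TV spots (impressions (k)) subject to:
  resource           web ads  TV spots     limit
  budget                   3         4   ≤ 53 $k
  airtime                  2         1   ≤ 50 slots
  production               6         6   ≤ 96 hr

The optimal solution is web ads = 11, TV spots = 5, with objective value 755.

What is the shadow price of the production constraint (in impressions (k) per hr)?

At the optimum: budget uses 53 of 53 (binding); airtime uses 27 of 50 (slack = 23); production uses 96 of 96 (binding).
Slack constraints have shadow price 0 (complementary slackness).
From A_Bᵀ y = c: 3·y_budget + 6·y_production = 45; 4·y_budget + 6·y_production = 52.
→ y_budget = 7 and y_production = 4.
Shadow price of production = 4.

4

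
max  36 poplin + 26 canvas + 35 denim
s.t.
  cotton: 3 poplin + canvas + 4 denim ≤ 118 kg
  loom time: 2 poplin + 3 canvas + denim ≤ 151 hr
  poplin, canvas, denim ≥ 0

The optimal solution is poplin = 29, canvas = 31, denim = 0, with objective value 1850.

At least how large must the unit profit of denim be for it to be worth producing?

38

Both cotton and loom time are binding at x*.
From A_Bᵀ y = c: 3·y_cotton + 2·y_loom time = 36; 1·y_cotton + 3·y_loom time = 26.
This yields shadow prices y_cotton = 8, y_loom time = 6.
denim enters the basis when its profit ≥ yᵀa₃ = 8·4 + 6·1 = 38.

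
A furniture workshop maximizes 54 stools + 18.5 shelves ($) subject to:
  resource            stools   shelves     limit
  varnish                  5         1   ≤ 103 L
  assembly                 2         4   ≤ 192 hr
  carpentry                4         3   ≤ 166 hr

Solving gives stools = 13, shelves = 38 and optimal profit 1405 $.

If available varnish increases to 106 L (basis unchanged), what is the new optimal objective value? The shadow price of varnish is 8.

Δb = 3, so new z* = 1405 + (8)·(3) = 1405 + 24 = 1429.

1429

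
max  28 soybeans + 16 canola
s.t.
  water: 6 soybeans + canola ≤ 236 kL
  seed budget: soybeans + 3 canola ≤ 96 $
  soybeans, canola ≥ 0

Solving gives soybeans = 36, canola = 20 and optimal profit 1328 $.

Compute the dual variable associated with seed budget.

4

At the optimum: water uses 236 of 236 (binding); seed budget uses 96 of 96 (binding).
From A_Bᵀ y = c: 6·y_water + 1·y_seed budget = 28; 1·y_water + 3·y_seed budget = 16.
This yields shadow prices y_water = 4, y_seed budget = 4.
Shadow price of seed budget = 4.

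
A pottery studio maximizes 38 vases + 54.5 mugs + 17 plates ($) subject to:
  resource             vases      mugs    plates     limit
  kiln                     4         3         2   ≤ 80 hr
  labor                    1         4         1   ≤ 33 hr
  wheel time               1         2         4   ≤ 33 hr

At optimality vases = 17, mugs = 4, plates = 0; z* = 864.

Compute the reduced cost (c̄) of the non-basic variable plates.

-6

Check each constraint at x*: kiln 80/80 (tight); labor 33/33 (tight); wheel time 25/33 (slack 8).
Slack constraints have shadow price 0 (complementary slackness).
From A_Bᵀ y = c: 4·y_kiln + 1·y_labor = 38; 3·y_kiln + 4·y_labor = 54.5.
This yields shadow prices y_kiln = 7.5, y_labor = 8.
Reduced cost of plates: c₃ − yᵀa₃ = 17 − (7.5·2 + 8·1) = 17 − 23 = -6.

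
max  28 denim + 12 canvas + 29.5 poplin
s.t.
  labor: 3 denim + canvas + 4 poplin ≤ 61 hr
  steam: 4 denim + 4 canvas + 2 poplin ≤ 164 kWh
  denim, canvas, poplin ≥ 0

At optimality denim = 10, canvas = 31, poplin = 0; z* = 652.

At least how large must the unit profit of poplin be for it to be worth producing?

34

Check each constraint at x*: labor 61/61 (tight); steam 164/164 (tight).
The binding rows give the dual system: 3·y_labor + 4·y_steam = 28 and 1·y_labor + 4·y_steam = 12.
→ y_labor = 8 and y_steam = 1.
poplin enters the basis when its profit ≥ yᵀa₃ = 8·4 + 1·2 = 34.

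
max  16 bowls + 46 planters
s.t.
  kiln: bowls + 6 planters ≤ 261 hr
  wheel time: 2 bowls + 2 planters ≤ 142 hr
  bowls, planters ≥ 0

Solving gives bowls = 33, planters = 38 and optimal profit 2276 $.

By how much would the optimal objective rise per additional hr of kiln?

At the optimum: kiln uses 261 of 261 (binding); wheel time uses 142 of 142 (binding).
The binding rows give the dual system: 1·y_kiln + 2·y_wheel time = 16 and 6·y_kiln + 2·y_wheel time = 46.
→ y_kiln = 6 and y_wheel time = 5.
Shadow price of kiln = 6.

6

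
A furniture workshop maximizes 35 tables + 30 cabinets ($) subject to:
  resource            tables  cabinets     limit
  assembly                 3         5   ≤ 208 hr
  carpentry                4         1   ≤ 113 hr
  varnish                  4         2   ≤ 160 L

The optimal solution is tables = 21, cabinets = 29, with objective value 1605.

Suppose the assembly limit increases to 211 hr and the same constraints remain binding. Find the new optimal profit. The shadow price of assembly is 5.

Δb = 3, so new z* = 1605 + (5)·(3) = 1605 + 15 = 1620.

1620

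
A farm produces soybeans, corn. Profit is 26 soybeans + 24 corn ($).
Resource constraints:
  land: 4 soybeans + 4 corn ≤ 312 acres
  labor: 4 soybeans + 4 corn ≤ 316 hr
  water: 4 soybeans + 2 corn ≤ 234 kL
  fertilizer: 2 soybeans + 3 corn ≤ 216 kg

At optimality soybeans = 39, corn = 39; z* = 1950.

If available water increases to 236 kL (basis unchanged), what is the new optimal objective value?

Check each constraint at x*: land 312/312 (tight); labor 312/316 (slack 4); water 234/234 (tight); fertilizer 195/216 (slack 21).
Slack constraints have shadow price 0 (complementary slackness).
The binding rows give the dual system: 4·y_land + 4·y_water = 26 and 4·y_land + 2·y_water = 24.
This yields shadow prices y_land = 5.5, y_water = 1.
Δz = y_water·Δb = 1 × (2) = 2, so new z* = 1950 + 2 = 1952.

1952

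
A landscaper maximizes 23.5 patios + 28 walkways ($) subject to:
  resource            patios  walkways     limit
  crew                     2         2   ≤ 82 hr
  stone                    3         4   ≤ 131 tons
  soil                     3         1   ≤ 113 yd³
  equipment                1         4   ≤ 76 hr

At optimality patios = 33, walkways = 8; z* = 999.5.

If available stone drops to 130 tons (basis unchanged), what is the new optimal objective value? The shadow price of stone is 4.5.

Δb = -1, so new z* = 999.5 + (4.5)·(-1) = 999.5 − 4.5 = 995.

995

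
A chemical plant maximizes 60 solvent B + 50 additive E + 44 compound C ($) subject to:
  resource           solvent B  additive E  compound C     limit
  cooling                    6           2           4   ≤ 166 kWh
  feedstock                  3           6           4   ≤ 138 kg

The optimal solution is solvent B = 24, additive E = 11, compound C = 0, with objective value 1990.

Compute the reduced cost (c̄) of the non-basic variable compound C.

-8

Both cooling and feedstock are binding at x*.
The binding rows give the dual system: 6·y_cooling + 3·y_feedstock = 60 and 2·y_cooling + 6·y_feedstock = 50.
Solving: y_cooling = 7, y_feedstock = 6.
Reduced cost of compound C: c₃ − yᵀa₃ = 44 − (7·4 + 6·4) = 44 − 52 = -8.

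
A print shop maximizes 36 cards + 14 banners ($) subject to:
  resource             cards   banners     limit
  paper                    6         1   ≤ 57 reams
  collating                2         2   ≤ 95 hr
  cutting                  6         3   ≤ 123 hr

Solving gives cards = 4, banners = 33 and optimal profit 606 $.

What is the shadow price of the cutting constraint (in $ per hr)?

Binding: paper and cutting. Non-binding: collating (21 unused).
By complementary slackness, y = 0 for the non-binding constraint.
The binding rows give the dual system: 6·y_paper + 6·y_cutting = 36 and 1·y_paper + 3·y_cutting = 14.
This yields shadow prices y_paper = 2, y_cutting = 4.
Shadow price of cutting = 4.

4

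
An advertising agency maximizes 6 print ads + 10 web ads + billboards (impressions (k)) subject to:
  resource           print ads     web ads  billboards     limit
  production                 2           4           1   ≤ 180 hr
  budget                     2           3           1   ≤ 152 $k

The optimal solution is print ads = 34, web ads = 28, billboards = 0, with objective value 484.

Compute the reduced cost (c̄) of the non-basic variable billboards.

-2

Both production and budget are binding at x*.
The binding rows give the dual system: 2·y_production + 2·y_budget = 6 and 4·y_production + 3·y_budget = 10.
→ y_production = 1 and y_budget = 2.
Reduced cost of billboards: c₃ − yᵀa₃ = 1 − (1·1 + 2·1) = 1 − 3 = -2.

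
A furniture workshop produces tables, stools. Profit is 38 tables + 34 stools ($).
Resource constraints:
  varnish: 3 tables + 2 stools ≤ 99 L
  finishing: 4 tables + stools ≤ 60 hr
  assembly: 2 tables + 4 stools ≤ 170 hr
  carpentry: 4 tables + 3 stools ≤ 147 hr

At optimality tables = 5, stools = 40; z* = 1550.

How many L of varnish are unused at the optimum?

varnish used = 3·5 + 2·40 = 95; slack = 99 − 95 = 4.

4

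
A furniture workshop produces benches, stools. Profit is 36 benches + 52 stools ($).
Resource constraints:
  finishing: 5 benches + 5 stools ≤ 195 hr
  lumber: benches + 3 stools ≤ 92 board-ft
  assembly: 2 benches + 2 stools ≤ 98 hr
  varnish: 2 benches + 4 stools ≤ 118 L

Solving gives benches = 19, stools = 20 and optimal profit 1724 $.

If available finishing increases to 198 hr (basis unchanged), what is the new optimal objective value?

Binding: finishing and varnish. Non-binding: lumber (13 unused), assembly (20 unused).
Since lumber, assembly are not tight, their duals are 0.
From A_Bᵀ y = c: 5·y_finishing + 2·y_varnish = 36; 5·y_finishing + 4·y_varnish = 52.
Solving: y_finishing = 4, y_varnish = 8.
Δz = y_finishing·Δb = 4 × (3) = 12, so new z* = 1724 + 12 = 1736.

1736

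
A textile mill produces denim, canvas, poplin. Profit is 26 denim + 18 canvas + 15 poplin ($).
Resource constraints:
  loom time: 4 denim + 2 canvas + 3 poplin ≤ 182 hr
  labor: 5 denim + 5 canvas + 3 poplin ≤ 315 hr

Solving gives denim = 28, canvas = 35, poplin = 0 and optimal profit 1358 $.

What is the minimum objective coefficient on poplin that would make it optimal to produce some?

18

At the optimum: loom time uses 182 of 182 (binding); labor uses 315 of 315 (binding).
Dual feasibility on the basic columns requires 4·y_loom time + 5·y_labor = 26, 2·y_loom time + 5·y_labor = 18.
This yields shadow prices y_loom time = 4, y_labor = 2.
poplin enters the basis when its profit ≥ yᵀa₃ = 4·3 + 2·3 = 18.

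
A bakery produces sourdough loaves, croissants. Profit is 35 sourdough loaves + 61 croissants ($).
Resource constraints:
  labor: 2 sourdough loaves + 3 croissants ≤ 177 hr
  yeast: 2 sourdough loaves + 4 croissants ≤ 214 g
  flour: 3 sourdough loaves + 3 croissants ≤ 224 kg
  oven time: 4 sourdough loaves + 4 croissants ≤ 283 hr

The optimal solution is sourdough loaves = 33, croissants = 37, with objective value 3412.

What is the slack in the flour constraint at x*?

flour used = 3·33 + 3·37 = 210; slack = 224 − 210 = 14.

14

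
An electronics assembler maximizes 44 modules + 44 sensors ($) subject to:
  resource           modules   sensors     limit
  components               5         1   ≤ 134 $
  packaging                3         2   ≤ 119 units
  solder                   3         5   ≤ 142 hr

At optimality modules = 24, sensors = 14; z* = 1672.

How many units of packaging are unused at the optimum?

packaging used = 3·24 + 2·14 = 100; slack = 119 − 100 = 19.

19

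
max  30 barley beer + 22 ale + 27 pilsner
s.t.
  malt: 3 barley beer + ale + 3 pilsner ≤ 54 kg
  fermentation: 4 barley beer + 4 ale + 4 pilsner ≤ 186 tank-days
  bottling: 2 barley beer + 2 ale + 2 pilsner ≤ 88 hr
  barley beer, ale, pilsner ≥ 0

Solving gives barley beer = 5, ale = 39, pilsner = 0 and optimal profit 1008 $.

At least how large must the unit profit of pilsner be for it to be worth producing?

Binding: malt and bottling. Non-binding: fermentation (10 unused).
Since fermentation is not tight, its dual is 0.
From A_Bᵀ y = c: 3·y_malt + 2·y_bottling = 30; 1·y_malt + 2·y_bottling = 22.
This yields shadow prices y_malt = 4, y_bottling = 9.
pilsner enters the basis when its profit ≥ yᵀa₃ = 4·3 + 9·2 = 30.

30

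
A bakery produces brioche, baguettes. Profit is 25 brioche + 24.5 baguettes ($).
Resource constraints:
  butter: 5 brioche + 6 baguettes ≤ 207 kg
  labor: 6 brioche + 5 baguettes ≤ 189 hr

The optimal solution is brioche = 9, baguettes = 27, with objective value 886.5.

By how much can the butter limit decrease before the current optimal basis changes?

Binding constraints: butter, labor. The basis is B = [[5,6],[6,5]] with det -11.
Per unit decrease in butter, x* moves by d = (0.4545, -0.5455).
The basis stays optimal until baguettes reaches 0; allowable decrease = 49.5 kg.

49.5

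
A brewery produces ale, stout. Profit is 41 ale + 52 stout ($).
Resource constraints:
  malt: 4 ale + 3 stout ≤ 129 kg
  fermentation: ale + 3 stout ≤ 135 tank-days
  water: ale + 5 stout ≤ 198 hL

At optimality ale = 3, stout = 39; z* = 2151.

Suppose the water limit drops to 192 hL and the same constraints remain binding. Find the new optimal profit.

Binding: malt and water. Non-binding: fermentation (15 unused).
Since fermentation is not tight, its dual is 0.
From A_Bᵀ y = c: 4·y_malt + 1·y_water = 41; 3·y_malt + 5·y_water = 52.
This yields shadow prices y_malt = 9, y_water = 5.
Δz = y_water·Δb = 5 × (-6) = -30, so new z* = 2151 − 30 = 2121.

2121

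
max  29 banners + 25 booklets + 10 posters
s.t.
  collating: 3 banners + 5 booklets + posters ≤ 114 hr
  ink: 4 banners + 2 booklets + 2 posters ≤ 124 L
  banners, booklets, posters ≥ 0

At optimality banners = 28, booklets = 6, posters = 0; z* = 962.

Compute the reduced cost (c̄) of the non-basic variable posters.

Check each constraint at x*: collating 114/114 (tight); ink 124/124 (tight).
From A_Bᵀ y = c: 3·y_collating + 4·y_ink = 29; 5·y_collating + 2·y_ink = 25.
This yields shadow prices y_collating = 3, y_ink = 5.
Reduced cost of posters: c₃ − yᵀa₃ = 10 − (3·1 + 5·2) = 10 − 13 = -3.

-3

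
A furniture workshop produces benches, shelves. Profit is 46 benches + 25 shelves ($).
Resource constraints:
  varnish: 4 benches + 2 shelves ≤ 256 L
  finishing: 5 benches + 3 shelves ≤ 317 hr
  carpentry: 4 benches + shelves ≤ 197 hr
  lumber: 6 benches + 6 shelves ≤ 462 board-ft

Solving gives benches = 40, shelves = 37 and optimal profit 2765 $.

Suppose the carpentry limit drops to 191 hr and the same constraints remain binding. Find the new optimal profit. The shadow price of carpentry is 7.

Δb = -6, so new z* = 2765 + (7)·(-6) = 2765 − 42 = 2723.

2723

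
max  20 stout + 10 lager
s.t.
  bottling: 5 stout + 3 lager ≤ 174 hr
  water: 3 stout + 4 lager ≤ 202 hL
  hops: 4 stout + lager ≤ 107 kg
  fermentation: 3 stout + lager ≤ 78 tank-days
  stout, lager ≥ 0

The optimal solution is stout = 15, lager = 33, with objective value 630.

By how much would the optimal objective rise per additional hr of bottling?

2.5

Binding: bottling and fermentation. Non-binding: water (25 unused), hops (14 unused).
By complementary slackness, y = 0 for the non-binding constraints.
From A_Bᵀ y = c: 5·y_bottling + 3·y_fermentation = 20; 3·y_bottling + 1·y_fermentation = 10.
This yields shadow prices y_bottling = 2.5, y_fermentation = 2.5.
Shadow price of bottling = 2.5.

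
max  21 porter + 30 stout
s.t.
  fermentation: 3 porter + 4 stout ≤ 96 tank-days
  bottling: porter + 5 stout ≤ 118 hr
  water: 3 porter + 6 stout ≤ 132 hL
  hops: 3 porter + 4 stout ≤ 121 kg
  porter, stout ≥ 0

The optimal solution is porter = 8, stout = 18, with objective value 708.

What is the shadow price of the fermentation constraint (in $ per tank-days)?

6

Check each constraint at x*: fermentation 96/96 (tight); bottling 98/118 (slack 20); water 132/132 (tight); hops 96/121 (slack 25).
Since bottling, hops are not tight, their duals are 0.
From A_Bᵀ y = c: 3·y_fermentation + 3·y_water = 21; 4·y_fermentation + 6·y_water = 30.
→ y_fermentation = 6 and y_water = 1.
Shadow price of fermentation = 6.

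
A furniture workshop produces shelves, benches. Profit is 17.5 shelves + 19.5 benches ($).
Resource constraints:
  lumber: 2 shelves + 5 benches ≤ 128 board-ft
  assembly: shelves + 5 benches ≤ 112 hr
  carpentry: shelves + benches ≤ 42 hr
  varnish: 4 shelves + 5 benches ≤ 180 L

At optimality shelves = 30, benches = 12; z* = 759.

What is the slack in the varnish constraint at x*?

varnish used = 4·30 + 5·12 = 180; slack = 180 − 180 = 0.

0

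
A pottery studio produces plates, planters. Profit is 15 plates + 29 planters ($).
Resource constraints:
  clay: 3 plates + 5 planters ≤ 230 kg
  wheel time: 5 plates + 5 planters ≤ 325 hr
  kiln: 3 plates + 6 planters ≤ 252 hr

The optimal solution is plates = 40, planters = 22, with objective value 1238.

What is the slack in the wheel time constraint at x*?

15

wheel time used = 5·40 + 5·22 = 310; slack = 325 − 310 = 15.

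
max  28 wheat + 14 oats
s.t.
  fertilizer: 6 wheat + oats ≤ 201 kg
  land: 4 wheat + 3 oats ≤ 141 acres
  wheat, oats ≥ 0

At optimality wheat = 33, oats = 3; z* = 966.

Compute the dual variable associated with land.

At the optimum: fertilizer uses 201 of 201 (binding); land uses 141 of 141 (binding).
Dual feasibility on the basic columns requires 6·y_fertilizer + 4·y_land = 28, 1·y_fertilizer + 3·y_land = 14.
Solving: y_fertilizer = 2, y_land = 4.
Shadow price of land = 4.

4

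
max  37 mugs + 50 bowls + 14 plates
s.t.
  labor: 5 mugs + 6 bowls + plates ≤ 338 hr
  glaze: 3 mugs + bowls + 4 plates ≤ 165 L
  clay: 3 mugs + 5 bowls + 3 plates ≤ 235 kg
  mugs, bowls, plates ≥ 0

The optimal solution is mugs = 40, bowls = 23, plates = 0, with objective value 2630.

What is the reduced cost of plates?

-3

At the optimum: labor uses 338 of 338 (binding); glaze uses 143 of 165 (slack = 22); clay uses 235 of 235 (binding).
Since glaze is not tight, its dual is 0.
Dual feasibility on the basic columns requires 5·y_labor + 3·y_clay = 37, 6·y_labor + 5·y_clay = 50.
→ y_labor = 5 and y_clay = 4.
Reduced cost of plates: c₃ − yᵀa₃ = 14 − (5·1 + 4·3) = 14 − 17 = -3.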